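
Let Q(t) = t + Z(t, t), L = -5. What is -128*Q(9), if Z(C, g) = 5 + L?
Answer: -1152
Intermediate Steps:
Z(C, g) = 0 (Z(C, g) = 5 - 5 = 0)
Q(t) = t (Q(t) = t + 0 = t)
-128*Q(9) = -128*9 = -1152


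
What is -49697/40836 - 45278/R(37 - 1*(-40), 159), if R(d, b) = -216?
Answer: 19148311/91881 ≈ 208.40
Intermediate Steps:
-49697/40836 - 45278/R(37 - 1*(-40), 159) = -49697/40836 - 45278/(-216) = -49697*1/40836 - 45278*(-1/216) = -49697/40836 + 22639/108 = 19148311/91881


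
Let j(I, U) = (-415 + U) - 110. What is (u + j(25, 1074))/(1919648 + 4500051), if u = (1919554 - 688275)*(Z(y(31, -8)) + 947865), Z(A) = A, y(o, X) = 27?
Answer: 1167119514417/6419699 ≈ 1.8180e+5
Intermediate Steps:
j(I, U) = -525 + U
u = 1167119513868 (u = (1919554 - 688275)*(27 + 947865) = 1231279*947892 = 1167119513868)
(u + j(25, 1074))/(1919648 + 4500051) = (1167119513868 + (-525 + 1074))/(1919648 + 4500051) = (1167119513868 + 549)/6419699 = 1167119514417*(1/6419699) = 1167119514417/6419699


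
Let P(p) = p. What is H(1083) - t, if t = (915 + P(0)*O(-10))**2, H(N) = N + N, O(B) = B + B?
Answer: -835059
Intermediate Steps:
O(B) = 2*B
H(N) = 2*N
t = 837225 (t = (915 + 0*(2*(-10)))**2 = (915 + 0*(-20))**2 = (915 + 0)**2 = 915**2 = 837225)
H(1083) - t = 2*1083 - 1*837225 = 2166 - 837225 = -835059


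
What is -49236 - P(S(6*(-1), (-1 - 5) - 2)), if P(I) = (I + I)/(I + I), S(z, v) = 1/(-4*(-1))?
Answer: -49237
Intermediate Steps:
S(z, v) = ¼ (S(z, v) = 1/4 = ¼)
P(I) = 1 (P(I) = (2*I)/((2*I)) = (2*I)*(1/(2*I)) = 1)
-49236 - P(S(6*(-1), (-1 - 5) - 2)) = -49236 - 1*1 = -49236 - 1 = -49237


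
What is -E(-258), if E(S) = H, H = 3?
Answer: -3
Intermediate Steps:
E(S) = 3
-E(-258) = -1*3 = -3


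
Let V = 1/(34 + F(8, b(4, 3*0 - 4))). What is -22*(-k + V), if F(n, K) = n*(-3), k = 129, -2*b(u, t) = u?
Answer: 14179/5 ≈ 2835.8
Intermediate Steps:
b(u, t) = -u/2
F(n, K) = -3*n
V = ⅒ (V = 1/(34 - 3*8) = 1/(34 - 24) = 1/10 = ⅒ ≈ 0.10000)
-22*(-k + V) = -22*(-1*129 + ⅒) = -22*(-129 + ⅒) = -22*(-1289/10) = 14179/5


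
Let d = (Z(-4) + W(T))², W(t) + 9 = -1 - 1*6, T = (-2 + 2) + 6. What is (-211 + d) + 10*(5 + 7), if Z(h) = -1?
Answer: 198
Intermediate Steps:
T = 6 (T = 0 + 6 = 6)
W(t) = -16 (W(t) = -9 + (-1 - 1*6) = -9 + (-1 - 6) = -9 - 7 = -16)
d = 289 (d = (-1 - 16)² = (-17)² = 289)
(-211 + d) + 10*(5 + 7) = (-211 + 289) + 10*(5 + 7) = 78 + 10*12 = 78 + 120 = 198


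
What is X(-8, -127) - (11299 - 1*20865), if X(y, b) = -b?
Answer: 9693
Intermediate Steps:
X(-8, -127) - (11299 - 1*20865) = -1*(-127) - (11299 - 1*20865) = 127 - (11299 - 20865) = 127 - 1*(-9566) = 127 + 9566 = 9693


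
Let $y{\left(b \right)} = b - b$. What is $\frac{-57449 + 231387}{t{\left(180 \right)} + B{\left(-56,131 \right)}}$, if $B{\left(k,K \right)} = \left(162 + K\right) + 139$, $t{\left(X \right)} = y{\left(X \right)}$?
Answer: $\frac{86969}{216} \approx 402.63$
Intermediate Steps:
$y{\left(b \right)} = 0$
$t{\left(X \right)} = 0$
$B{\left(k,K \right)} = 301 + K$
$\frac{-57449 + 231387}{t{\left(180 \right)} + B{\left(-56,131 \right)}} = \frac{-57449 + 231387}{0 + \left(301 + 131\right)} = \frac{173938}{0 + 432} = \frac{173938}{432} = 173938 \cdot \frac{1}{432} = \frac{86969}{216}$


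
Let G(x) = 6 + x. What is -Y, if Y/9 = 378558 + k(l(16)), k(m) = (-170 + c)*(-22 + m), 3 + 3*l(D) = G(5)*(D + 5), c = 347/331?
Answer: -1100545704/331 ≈ -3.3249e+6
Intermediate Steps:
c = 347/331 (c = 347*(1/331) = 347/331 ≈ 1.0483)
l(D) = 52/3 + 11*D/3 (l(D) = -1 + ((6 + 5)*(D + 5))/3 = -1 + (11*(5 + D))/3 = -1 + (55 + 11*D)/3 = -1 + (55/3 + 11*D/3) = 52/3 + 11*D/3)
k(m) = 1230306/331 - 55923*m/331 (k(m) = (-170 + 347/331)*(-22 + m) = -55923*(-22 + m)/331 = 1230306/331 - 55923*m/331)
Y = 1100545704/331 (Y = 9*(378558 + (1230306/331 - 55923*(52/3 + (11/3)*16)/331)) = 9*(378558 + (1230306/331 - 55923*(52/3 + 176/3)/331)) = 9*(378558 + (1230306/331 - 55923/331*76)) = 9*(378558 + (1230306/331 - 4250148/331)) = 9*(378558 - 3019842/331) = 9*(122282856/331) = 1100545704/331 ≈ 3.3249e+6)
-Y = -1*1100545704/331 = -1100545704/331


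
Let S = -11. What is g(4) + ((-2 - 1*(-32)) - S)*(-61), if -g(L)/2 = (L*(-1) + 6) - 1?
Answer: -2503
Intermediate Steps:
g(L) = -10 + 2*L (g(L) = -2*((L*(-1) + 6) - 1) = -2*((-L + 6) - 1) = -2*((6 - L) - 1) = -2*(5 - L) = -10 + 2*L)
g(4) + ((-2 - 1*(-32)) - S)*(-61) = (-10 + 2*4) + ((-2 - 1*(-32)) - 1*(-11))*(-61) = (-10 + 8) + ((-2 + 32) + 11)*(-61) = -2 + (30 + 11)*(-61) = -2 + 41*(-61) = -2 - 2501 = -2503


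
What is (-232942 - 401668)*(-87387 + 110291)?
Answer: -14535107440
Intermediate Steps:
(-232942 - 401668)*(-87387 + 110291) = -634610*22904 = -14535107440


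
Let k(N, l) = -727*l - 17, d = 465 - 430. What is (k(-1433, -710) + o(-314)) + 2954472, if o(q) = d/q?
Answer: 1089776215/314 ≈ 3.4706e+6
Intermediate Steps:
d = 35
o(q) = 35/q
k(N, l) = -17 - 727*l
(k(-1433, -710) + o(-314)) + 2954472 = ((-17 - 727*(-710)) + 35/(-314)) + 2954472 = ((-17 + 516170) + 35*(-1/314)) + 2954472 = (516153 - 35/314) + 2954472 = 162072007/314 + 2954472 = 1089776215/314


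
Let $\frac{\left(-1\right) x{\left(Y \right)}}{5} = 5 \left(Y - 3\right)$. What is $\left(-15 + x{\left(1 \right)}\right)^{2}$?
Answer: $1225$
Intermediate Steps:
$x{\left(Y \right)} = 75 - 25 Y$ ($x{\left(Y \right)} = - 5 \cdot 5 \left(Y - 3\right) = - 5 \cdot 5 \left(-3 + Y\right) = - 5 \left(-15 + 5 Y\right) = 75 - 25 Y$)
$\left(-15 + x{\left(1 \right)}\right)^{2} = \left(-15 + \left(75 - 25\right)\right)^{2} = \left(-15 + 50\right)^{2} = 35^{2} = 1225$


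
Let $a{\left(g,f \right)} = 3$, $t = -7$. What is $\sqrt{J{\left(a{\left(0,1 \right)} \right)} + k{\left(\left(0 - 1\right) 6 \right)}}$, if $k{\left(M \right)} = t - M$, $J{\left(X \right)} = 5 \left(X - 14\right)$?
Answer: $2 i \sqrt{14} \approx 7.4833 i$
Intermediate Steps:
$J{\left(X \right)} = -70 + 5 X$ ($J{\left(X \right)} = 5 \left(-14 + X\right) = -70 + 5 X$)
$k{\left(M \right)} = -7 - M$
$\sqrt{J{\left(a{\left(0,1 \right)} \right)} + k{\left(\left(0 - 1\right) 6 \right)}} = \sqrt{\left(-70 + 5 \cdot 3\right) - \left(7 + \left(0 - 1\right) 6\right)} = \sqrt{\left(-70 + 15\right) - \left(7 - 6\right)} = \sqrt{-55 - 1} = \sqrt{-56} = 2 i \sqrt{14}$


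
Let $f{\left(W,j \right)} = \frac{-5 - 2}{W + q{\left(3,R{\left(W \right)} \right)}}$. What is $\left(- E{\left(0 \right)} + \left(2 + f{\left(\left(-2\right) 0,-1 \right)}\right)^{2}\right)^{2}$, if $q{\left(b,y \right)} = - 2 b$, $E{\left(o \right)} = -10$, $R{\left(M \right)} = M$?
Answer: $\frac{519841}{1296} \approx 401.11$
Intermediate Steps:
$f{\left(W,j \right)} = - \frac{7}{-6 + W}$ ($f{\left(W,j \right)} = \frac{-5 - 2}{W - 6} = - \frac{7}{W - 6} = - \frac{7}{-6 + W}$)
$\left(- E{\left(0 \right)} + \left(2 + f{\left(\left(-2\right) 0,-1 \right)}\right)^{2}\right)^{2} = \left(\left(-1\right) \left(-10\right) + \left(2 - \frac{7}{-6 - 0}\right)^{2}\right)^{2} = \left(10 + \left(2 - \frac{7}{-6 + 0}\right)^{2}\right)^{2} = \left(10 + \left(2 - \frac{7}{-6}\right)^{2}\right)^{2} = \left(10 + \left(2 - - \frac{7}{6}\right)^{2}\right)^{2} = \left(10 + \left(2 + \frac{7}{6}\right)^{2}\right)^{2} = \left(10 + \left(\frac{19}{6}\right)^{2}\right)^{2} = \left(10 + \frac{361}{36}\right)^{2} = \left(\frac{721}{36}\right)^{2} = \frac{519841}{1296}$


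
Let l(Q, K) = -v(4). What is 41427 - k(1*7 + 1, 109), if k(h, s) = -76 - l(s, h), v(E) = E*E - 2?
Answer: 41489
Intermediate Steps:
v(E) = -2 + E² (v(E) = E² - 2 = -2 + E²)
l(Q, K) = -14 (l(Q, K) = -(-2 + 4²) = -(-2 + 16) = -1*14 = -14)
k(h, s) = -62 (k(h, s) = -76 - 1*(-14) = -76 + 14 = -62)
41427 - k(1*7 + 1, 109) = 41427 - 1*(-62) = 41427 + 62 = 41489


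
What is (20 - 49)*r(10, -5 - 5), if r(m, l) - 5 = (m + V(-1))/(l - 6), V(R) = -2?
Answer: -261/2 ≈ -130.50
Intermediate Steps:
r(m, l) = 5 + (-2 + m)/(-6 + l) (r(m, l) = 5 + (m - 2)/(l - 6) = 5 + (-2 + m)/(-6 + l))
(20 - 49)*r(10, -5 - 5) = (20 - 49)*((-32 + 10 + 5*(-5 - 5))/(-6 + (-5 - 5))) = -29*(-32 + 10 + 5*(-10))/(-6 - 10) = -29*(-32 + 10 - 50)/(-16) = -(-29)*(-72)/16 = -29*9/2 = -261/2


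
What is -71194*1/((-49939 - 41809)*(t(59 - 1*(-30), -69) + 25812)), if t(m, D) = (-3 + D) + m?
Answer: 35597/1184879546 ≈ 3.0043e-5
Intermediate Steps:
t(m, D) = -3 + D + m
-71194*1/((-49939 - 41809)*(t(59 - 1*(-30), -69) + 25812)) = -71194*1/((-49939 - 41809)*((-3 - 69 + (59 - 1*(-30))) + 25812)) = -71194*(-1/(91748*((-3 - 69 + (59 + 30)) + 25812))) = -71194*(-1/(91748*((-3 - 69 + 89) + 25812))) = -71194*(-1/(91748*(17 + 25812))) = -71194/(25829*(-91748)) = -71194/(-2369759092) = -71194*(-1/2369759092) = 35597/1184879546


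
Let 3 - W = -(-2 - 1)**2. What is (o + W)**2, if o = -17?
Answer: 25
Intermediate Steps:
W = 12 (W = 3 - (-1)*(-2 - 1)**2 = 3 - (-1)*(-3)**2 = 3 - (-1)*9 = 3 - 1*(-9) = 3 + 9 = 12)
(o + W)**2 = (-17 + 12)**2 = (-5)**2 = 25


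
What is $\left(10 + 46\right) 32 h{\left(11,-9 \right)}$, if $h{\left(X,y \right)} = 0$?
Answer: $0$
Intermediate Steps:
$\left(10 + 46\right) 32 h{\left(11,-9 \right)} = \left(10 + 46\right) 32 \cdot 0 = 56 \cdot 32 \cdot 0 = 1792 \cdot 0 = 0$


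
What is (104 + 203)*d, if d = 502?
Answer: 154114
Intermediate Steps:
(104 + 203)*d = (104 + 203)*502 = 307*502 = 154114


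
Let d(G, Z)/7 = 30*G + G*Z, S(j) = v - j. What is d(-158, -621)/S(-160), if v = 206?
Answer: 108941/61 ≈ 1785.9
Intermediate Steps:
S(j) = 206 - j
d(G, Z) = 210*G + 7*G*Z (d(G, Z) = 7*(30*G + G*Z) = 210*G + 7*G*Z)
d(-158, -621)/S(-160) = (7*(-158)*(30 - 621))/(206 - 1*(-160)) = (7*(-158)*(-591))/(206 + 160) = 653646/366 = 653646*(1/366) = 108941/61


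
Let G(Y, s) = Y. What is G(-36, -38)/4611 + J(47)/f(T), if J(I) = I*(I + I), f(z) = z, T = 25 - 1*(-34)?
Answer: 6789758/90683 ≈ 74.874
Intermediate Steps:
T = 59 (T = 25 + 34 = 59)
J(I) = 2*I**2 (J(I) = I*(2*I) = 2*I**2)
G(-36, -38)/4611 + J(47)/f(T) = -36/4611 + (2*47**2)/59 = -36*1/4611 + (2*2209)*(1/59) = -12/1537 + 4418*(1/59) = -12/1537 + 4418/59 = 6789758/90683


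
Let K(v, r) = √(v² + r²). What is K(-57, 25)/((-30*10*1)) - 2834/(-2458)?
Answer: 1417/1229 - √3874/300 ≈ 0.94550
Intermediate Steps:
K(v, r) = √(r² + v²)
K(-57, 25)/((-30*10*1)) - 2834/(-2458) = √(25² + (-57)²)/((-30*10*1)) - 2834/(-2458) = √(625 + 3249)/((-300*1)) - 2834*(-1/2458) = √3874/(-300) + 1417/1229 = √3874*(-1/300) + 1417/1229 = -√3874/300 + 1417/1229 = 1417/1229 - √3874/300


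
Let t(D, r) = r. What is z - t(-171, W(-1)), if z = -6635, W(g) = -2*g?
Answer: -6637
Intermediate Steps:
z - t(-171, W(-1)) = -6635 - (-2)*(-1) = -6635 - 1*2 = -6635 - 2 = -6637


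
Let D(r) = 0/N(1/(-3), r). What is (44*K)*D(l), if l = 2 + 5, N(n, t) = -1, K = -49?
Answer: 0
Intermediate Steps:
l = 7
D(r) = 0 (D(r) = 0/(-1) = 0*(-1) = 0)
(44*K)*D(l) = (44*(-49))*0 = -2156*0 = 0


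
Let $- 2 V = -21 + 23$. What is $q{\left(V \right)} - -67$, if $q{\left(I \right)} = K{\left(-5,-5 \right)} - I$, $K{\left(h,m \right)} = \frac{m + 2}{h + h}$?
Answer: $\frac{683}{10} \approx 68.3$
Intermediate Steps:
$K{\left(h,m \right)} = \frac{2 + m}{2 h}$
$V = -1$ ($V = - \frac{-21 + 23}{2} = \left(- \frac{1}{2}\right) 2 = -1$)
$q{\left(I \right)} = \frac{3}{10} - I$ ($q{\left(I \right)} = \frac{2 - 5}{2 \left(-5\right)} - I = \frac{1}{2} \left(- \frac{1}{5}\right) \left(-3\right) - I = \frac{3}{10} - I$)
$q{\left(V \right)} - -67 = \left(\frac{3}{10} - -1\right) - -67 = \left(\frac{3}{10} + 1\right) + \left(-10 + 77\right) = \frac{13}{10} + 67 = \frac{683}{10}$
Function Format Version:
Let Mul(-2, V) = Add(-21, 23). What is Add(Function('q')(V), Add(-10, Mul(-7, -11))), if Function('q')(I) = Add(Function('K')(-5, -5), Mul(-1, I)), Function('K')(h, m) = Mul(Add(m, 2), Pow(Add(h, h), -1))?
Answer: Rational(683, 10) ≈ 68.300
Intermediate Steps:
Function('K')(h, m) = Mul(Rational(1, 2), Pow(h, -1), Add(2, m)) (Function('K')(h, m) = Mul(Add(2, m), Pow(Mul(2, h), -1)) = Mul(Add(2, m), Mul(Rational(1, 2), Pow(h, -1))) = Mul(Rational(1, 2), Pow(h, -1), Add(2, m)))
V = -1 (V = Mul(Rational(-1, 2), Add(-21, 23)) = Mul(Rational(-1, 2), 2) = -1)
Function('q')(I) = Add(Rational(3, 10), Mul(-1, I)) (Function('q')(I) = Add(Mul(Rational(1, 2), Pow(-5, -1), Add(2, -5)), Mul(-1, I)) = Add(Mul(Rational(1, 2), Rational(-1, 5), -3), Mul(-1, I)) = Add(Rational(3, 10), Mul(-1, I)))
Add(Function('q')(V), Add(-10, Mul(-7, -11))) = Add(Add(Rational(3, 10), Mul(-1, -1)), Add(-10, Mul(-7, -11))) = Add(Add(Rational(3, 10), 1), Add(-10, 77)) = Add(Rational(13, 10), 67) = Rational(683, 10)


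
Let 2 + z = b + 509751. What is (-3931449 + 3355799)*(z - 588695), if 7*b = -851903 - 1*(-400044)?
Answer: 578229487650/7 ≈ 8.2604e+10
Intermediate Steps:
b = -451859/7 (b = (-851903 - 1*(-400044))/7 = (-851903 + 400044)/7 = (1/7)*(-451859) = -451859/7 ≈ -64551.)
z = 3116384/7 (z = -2 + (-451859/7 + 509751) = -2 + 3116398/7 = 3116384/7 ≈ 4.4520e+5)
(-3931449 + 3355799)*(z - 588695) = (-3931449 + 3355799)*(3116384/7 - 588695) = -575650*(-1004481/7) = 578229487650/7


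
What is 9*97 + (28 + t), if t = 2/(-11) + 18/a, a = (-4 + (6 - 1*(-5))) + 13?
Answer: 99189/110 ≈ 901.72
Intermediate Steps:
a = 20 (a = (-4 + (6 + 5)) + 13 = (-4 + 11) + 13 = 7 + 13 = 20)
t = 79/110 (t = 2/(-11) + 18/20 = 2*(-1/11) + 18*(1/20) = -2/11 + 9/10 = 79/110 ≈ 0.71818)
9*97 + (28 + t) = 9*97 + (28 + 79/110) = 873 + 3159/110 = 99189/110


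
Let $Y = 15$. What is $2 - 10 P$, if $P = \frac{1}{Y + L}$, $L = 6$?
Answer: $\frac{32}{21} \approx 1.5238$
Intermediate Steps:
$P = \frac{1}{21}$ ($P = \frac{1}{15 + 6} = \frac{1}{21} \approx 0.047619$)
$2 - 10 P = 2 - \frac{10}{21} = \frac{32}{21}$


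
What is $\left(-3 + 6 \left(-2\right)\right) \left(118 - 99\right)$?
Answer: $-285$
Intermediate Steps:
$\left(-3 + 6 \left(-2\right)\right) \left(118 - 99\right) = \left(-3 - 12\right) 19 = \left(-15\right) 19 = -285$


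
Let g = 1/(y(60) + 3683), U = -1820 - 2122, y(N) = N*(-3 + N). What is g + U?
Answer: -28000025/7103 ≈ -3942.0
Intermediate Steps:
U = -3942
g = 1/7103 (g = 1/(60*(-3 + 60) + 3683) = 1/(60*57 + 3683) = 1/(3420 + 3683) = 1/7103 ≈ 0.00014079)
g + U = 1/7103 - 3942 = -28000025/7103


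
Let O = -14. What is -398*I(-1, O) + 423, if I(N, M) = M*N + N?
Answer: -4751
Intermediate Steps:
I(N, M) = N + M*N
-398*I(-1, O) + 423 = -(-398)*(1 - 14) + 423 = -(-398)*(-13) + 423 = -398*13 + 423 = -5174 + 423 = -4751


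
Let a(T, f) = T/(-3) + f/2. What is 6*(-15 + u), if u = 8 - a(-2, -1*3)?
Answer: -37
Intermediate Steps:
a(T, f) = f/2 - T/3 (a(T, f) = T*(-⅓) + f*(½) = -T/3 + f/2 = f/2 - T/3)
u = 53/6 (u = 8 - ((-1*3)/2 - ⅓*(-2)) = 8 - ((½)*(-3) + ⅔) = 8 - (-3/2 + ⅔) = 8 - 1*(-⅚) = 8 + ⅚ = 53/6 ≈ 8.8333)
6*(-15 + u) = 6*(-15 + 53/6) = 6*(-37/6) = -37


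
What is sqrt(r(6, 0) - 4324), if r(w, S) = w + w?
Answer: 14*I*sqrt(22) ≈ 65.666*I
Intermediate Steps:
r(w, S) = 2*w
sqrt(r(6, 0) - 4324) = sqrt(2*6 - 4324) = sqrt(12 - 4324) = sqrt(-4312) = 14*I*sqrt(22)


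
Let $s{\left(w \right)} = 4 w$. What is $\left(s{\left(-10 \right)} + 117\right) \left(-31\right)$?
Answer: $-2387$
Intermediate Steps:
$\left(s{\left(-10 \right)} + 117\right) \left(-31\right) = \left(4 \left(-10\right) + 117\right) \left(-31\right) = \left(-40 + 117\right) \left(-31\right) = 77 \left(-31\right) = -2387$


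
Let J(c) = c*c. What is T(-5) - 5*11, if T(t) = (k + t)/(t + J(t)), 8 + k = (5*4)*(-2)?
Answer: -1153/20 ≈ -57.650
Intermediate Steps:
J(c) = c²
k = -48 (k = -8 + (5*4)*(-2) = -8 + 20*(-2) = -8 - 40 = -48)
T(t) = (-48 + t)/(t + t²)
T(-5) - 5*11 = (-48 - 5)/((-5)*(1 - 5)) - 5*11 = -⅕*(-53)/(-4) - 55 = -⅕*(-¼)*(-53) - 55 = -53/20 - 55 = -1153/20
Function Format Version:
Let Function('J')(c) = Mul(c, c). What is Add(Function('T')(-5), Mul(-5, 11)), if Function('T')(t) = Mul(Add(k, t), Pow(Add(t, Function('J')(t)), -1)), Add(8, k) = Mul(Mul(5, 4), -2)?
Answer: Rational(-1153, 20) ≈ -57.650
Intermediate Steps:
Function('J')(c) = Pow(c, 2)
k = -48 (k = Add(-8, Mul(Mul(5, 4), -2)) = Add(-8, Mul(20, -2)) = Add(-8, -40) = -48)
Function('T')(t) = Mul(Pow(Add(t, Pow(t, 2)), -1), Add(-48, t)) (Function('T')(t) = Mul(Add(-48, t), Pow(Add(t, Pow(t, 2)), -1)) = Mul(Pow(Add(t, Pow(t, 2)), -1), Add(-48, t)))
Add(Function('T')(-5), Mul(-5, 11)) = Add(Mul(Pow(-5, -1), Pow(Add(1, -5), -1), Add(-48, -5)), Mul(-5, 11)) = Add(Mul(Rational(-1, 5), Pow(-4, -1), -53), -55) = Add(Mul(Rational(-1, 5), Rational(-1, 4), -53), -55) = Add(Rational(-53, 20), -55) = Rational(-1153, 20)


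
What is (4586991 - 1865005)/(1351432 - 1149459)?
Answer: 2721986/201973 ≈ 13.477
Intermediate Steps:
(4586991 - 1865005)/(1351432 - 1149459) = 2721986/201973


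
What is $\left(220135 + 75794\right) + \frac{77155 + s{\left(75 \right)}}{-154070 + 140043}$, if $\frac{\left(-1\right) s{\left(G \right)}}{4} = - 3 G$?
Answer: $\frac{4150918028}{14027} \approx 2.9592 \cdot 10^{5}$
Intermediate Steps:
$s{\left(G \right)} = 12 G$ ($s{\left(G \right)} = - 4 \left(- 3 G\right) = 12 G$)
$\left(220135 + 75794\right) + \frac{77155 + s{\left(75 \right)}}{-154070 + 140043} = \left(220135 + 75794\right) + \frac{77155 + 12 \cdot 75}{-154070 + 140043} = 295929 + \frac{77155 + 900}{-14027} = 295929 + 78055 \left(- \frac{1}{14027}\right) = 295929 - \frac{78055}{14027} = \frac{4150918028}{14027}$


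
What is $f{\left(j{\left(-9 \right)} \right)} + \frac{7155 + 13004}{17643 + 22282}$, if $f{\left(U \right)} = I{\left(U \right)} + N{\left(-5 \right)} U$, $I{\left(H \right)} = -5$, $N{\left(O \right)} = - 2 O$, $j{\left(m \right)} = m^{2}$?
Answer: $\frac{32159784}{39925} \approx 805.5$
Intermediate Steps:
$f{\left(U \right)} = -5 + 10 U$ ($f{\left(U \right)} = -5 + \left(-2\right) \left(-5\right) U = -5 + 10 U$)
$f{\left(j{\left(-9 \right)} \right)} + \frac{7155 + 13004}{17643 + 22282} = \left(-5 + 10 \left(-9\right)^{2}\right) + \frac{7155 + 13004}{17643 + 22282} = \left(-5 + 10 \cdot 81\right) + \frac{20159}{39925} = \left(-5 + 810\right) + 20159 \cdot \frac{1}{39925} = 805 + \frac{20159}{39925} = \frac{32159784}{39925}$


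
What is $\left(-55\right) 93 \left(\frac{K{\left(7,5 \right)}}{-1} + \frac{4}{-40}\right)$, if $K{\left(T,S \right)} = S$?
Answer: $\frac{52173}{2} \approx 26087.0$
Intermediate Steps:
$\left(-55\right) 93 \left(\frac{K{\left(7,5 \right)}}{-1} + \frac{4}{-40}\right) = \left(-55\right) 93 \left(\frac{5}{-1} + \frac{4}{-40}\right) = - 5115 \left(5 \left(-1\right) + 4 \left(- \frac{1}{40}\right)\right) = - 5115 \left(-5 - \frac{1}{10}\right) = \left(-5115\right) \left(- \frac{51}{10}\right) = \frac{52173}{2}$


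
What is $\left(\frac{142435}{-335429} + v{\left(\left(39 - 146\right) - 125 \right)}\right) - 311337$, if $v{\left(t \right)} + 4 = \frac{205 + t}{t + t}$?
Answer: $- \frac{48456876367353}{155639056} \approx -3.1134 \cdot 10^{5}$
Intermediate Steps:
$v{\left(t \right)} = -4 + \frac{205 + t}{2 t}$ ($v{\left(t \right)} = -4 + \frac{205 + t}{t + t} = -4 + \frac{205 + t}{2 t}$)
$\left(\frac{142435}{-335429} + v{\left(\left(39 - 146\right) - 125 \right)}\right) - 311337 = \left(\frac{142435}{-335429} + \frac{205 - 7 \left(\left(39 - 146\right) - 125\right)}{2 \left(\left(39 - 146\right) - 125\right)}\right) - 311337 = \left(142435 \left(- \frac{1}{335429}\right) + \frac{205 - 7 \left(\left(39 - 146\right) - 125\right)}{2 \left(\left(39 - 146\right) - 125\right)}\right) - 311337 = \left(- \frac{142435}{335429} + \frac{205 - 7 \left(-107 - 125\right)}{2 \left(-107 - 125\right)}\right) - 311337 = \left(- \frac{142435}{335429} + \frac{205 - -1624}{2 \left(-232\right)}\right) - 311337 = \left(- \frac{142435}{335429} + \frac{1}{2} \left(- \frac{1}{232}\right) \left(205 + 1624\right)\right) - 311337 = \left(- \frac{142435}{335429} + \frac{1}{2} \left(- \frac{1}{232}\right) 1829\right) - 311337 = \left(- \frac{142435}{335429} - \frac{1829}{464}\right) - 311337 = - \frac{679589481}{155639056} - 311337 = - \frac{48456876367353}{155639056}$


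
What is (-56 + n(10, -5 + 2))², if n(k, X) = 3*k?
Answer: 676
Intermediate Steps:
(-56 + n(10, -5 + 2))² = (-56 + 3*10)² = (-56 + 30)² = (-26)² = 676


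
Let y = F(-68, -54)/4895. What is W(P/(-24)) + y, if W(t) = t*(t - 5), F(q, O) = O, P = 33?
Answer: 2742639/313280 ≈ 8.7546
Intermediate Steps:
y = -54/4895 ≈ -0.011032
W(t) = t*(-5 + t)
W(P/(-24)) + y = (33/(-24))*(-5 + 33/(-24)) - 54/4895 = (33*(-1/24))*(-5 + 33*(-1/24)) - 54/4895 = -11*(-5 - 11/8)/8 - 54/4895 = -11/8*(-51/8) - 54/4895 = 561/64 - 54/4895 = 2742639/313280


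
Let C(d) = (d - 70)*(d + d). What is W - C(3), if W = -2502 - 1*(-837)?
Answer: -1263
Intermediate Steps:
W = -1665 (W = -2502 + 837 = -1665)
C(d) = 2*d*(-70 + d) (C(d) = (-70 + d)*(2*d) = 2*d*(-70 + d))
W - C(3) = -1665 - 2*3*(-70 + 3) = -1665 - 2*3*(-67) = -1665 - 1*(-402) = -1665 + 402 = -1263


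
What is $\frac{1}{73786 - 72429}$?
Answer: $\frac{1}{1357} \approx 0.00073692$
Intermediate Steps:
$\frac{1}{73786 - 72429} = \frac{1}{1357}$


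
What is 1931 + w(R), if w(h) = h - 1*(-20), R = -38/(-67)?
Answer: 130755/67 ≈ 1951.6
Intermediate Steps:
R = 38/67 (R = -38*(-1/67) = 38/67 ≈ 0.56716)
w(h) = 20 + h (w(h) = h + 20 = 20 + h)
1931 + w(R) = 1931 + (20 + 38/67) = 1931 + 1378/67 = 130755/67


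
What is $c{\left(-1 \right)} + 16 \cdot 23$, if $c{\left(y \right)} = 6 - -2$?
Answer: $376$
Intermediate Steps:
$c{\left(y \right)} = 8$ ($c{\left(y \right)} = 6 + 2 = 8$)
$c{\left(-1 \right)} + 16 \cdot 23 = 8 + 16 \cdot 23 = 8 + 368 = 376$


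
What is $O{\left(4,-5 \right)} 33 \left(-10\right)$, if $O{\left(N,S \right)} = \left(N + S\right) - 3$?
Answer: $1320$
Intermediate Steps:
$O{\left(N,S \right)} = -3 + N + S$
$O{\left(4,-5 \right)} 33 \left(-10\right) = \left(-3 + 4 - 5\right) 33 \left(-10\right) = \left(-4\right) 33 \left(-10\right) = \left(-132\right) \left(-10\right) = 1320$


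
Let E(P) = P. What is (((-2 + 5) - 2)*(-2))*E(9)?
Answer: -18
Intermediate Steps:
(((-2 + 5) - 2)*(-2))*E(9) = (((-2 + 5) - 2)*(-2))*9 = ((3 - 2)*(-2))*9 = (1*(-2))*9 = -2*9 = -18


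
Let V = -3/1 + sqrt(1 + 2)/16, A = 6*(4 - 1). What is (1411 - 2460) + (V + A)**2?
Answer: -210941/256 + 15*sqrt(3)/8 ≈ -820.74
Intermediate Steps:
A = 18 (A = 6*3 = 18)
V = -3 + sqrt(3)/16 (V = -3*1 + sqrt(3)*(1/16) = -3 + sqrt(3)/16 ≈ -2.8917)
(1411 - 2460) + (V + A)**2 = (1411 - 2460) + ((-3 + sqrt(3)/16) + 18)**2 = -1049 + (15 + sqrt(3)/16)**2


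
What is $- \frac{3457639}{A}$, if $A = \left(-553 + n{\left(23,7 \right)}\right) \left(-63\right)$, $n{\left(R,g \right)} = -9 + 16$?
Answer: $- \frac{3457639}{34398} \approx -100.52$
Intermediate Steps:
$n{\left(R,g \right)} = 7$
$A = 34398$ ($A = \left(-553 + 7\right) \left(-63\right) = \left(-546\right) \left(-63\right) = 34398$)
$- \frac{3457639}{A} = - \frac{3457639}{34398}$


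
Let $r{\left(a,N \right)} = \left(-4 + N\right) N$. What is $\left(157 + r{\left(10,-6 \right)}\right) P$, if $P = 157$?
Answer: $34069$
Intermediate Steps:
$r{\left(a,N \right)} = N \left(-4 + N\right)$
$\left(157 + r{\left(10,-6 \right)}\right) P = \left(157 - 6 \left(-4 - 6\right)\right) 157 = \left(157 - -60\right) 157 = \left(157 + 60\right) 157 = 217 \cdot 157 = 34069$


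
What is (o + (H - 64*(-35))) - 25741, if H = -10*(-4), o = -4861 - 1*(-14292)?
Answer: -14030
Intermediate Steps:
o = 9431 (o = -4861 + 14292 = 9431)
H = 40
(o + (H - 64*(-35))) - 25741 = (9431 + (40 - 64*(-35))) - 25741 = (9431 + (40 + 2240)) - 25741 = (9431 + 2280) - 25741 = 11711 - 25741 = -14030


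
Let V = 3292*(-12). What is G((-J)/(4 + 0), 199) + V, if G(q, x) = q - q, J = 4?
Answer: -39504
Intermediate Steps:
G(q, x) = 0
V = -39504
G((-J)/(4 + 0), 199) + V = 0 - 39504 = -39504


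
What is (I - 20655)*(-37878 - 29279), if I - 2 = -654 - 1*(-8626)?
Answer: 851617917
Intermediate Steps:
I = 7974 (I = 2 + (-654 - 1*(-8626)) = 2 + (-654 + 8626) = 2 + 7972 = 7974)
(I - 20655)*(-37878 - 29279) = (7974 - 20655)*(-37878 - 29279) = -12681*(-67157) = 851617917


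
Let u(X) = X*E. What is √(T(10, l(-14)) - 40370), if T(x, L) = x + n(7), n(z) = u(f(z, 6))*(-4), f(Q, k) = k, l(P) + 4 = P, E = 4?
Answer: 2*I*√10114 ≈ 201.14*I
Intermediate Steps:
l(P) = -4 + P
u(X) = 4*X (u(X) = X*4 = 4*X)
n(z) = -96 (n(z) = (4*6)*(-4) = 24*(-4) = -96)
T(x, L) = -96 + x (T(x, L) = x - 96 = -96 + x)
√(T(10, l(-14)) - 40370) = √((-96 + 10) - 40370) = √(-86 - 40370) = √(-40456) = 2*I*√10114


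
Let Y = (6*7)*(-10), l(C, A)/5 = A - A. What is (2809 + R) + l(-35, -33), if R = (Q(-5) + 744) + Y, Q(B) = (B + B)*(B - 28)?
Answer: 3463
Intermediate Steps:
l(C, A) = 0 (l(C, A) = 5*(A - A) = 5*0 = 0)
Y = -420 (Y = 42*(-10) = -420)
Q(B) = 2*B*(-28 + B) (Q(B) = (2*B)*(-28 + B) = 2*B*(-28 + B))
R = 654 (R = (2*(-5)*(-28 - 5) + 744) - 420 = (2*(-5)*(-33) + 744) - 420 = (330 + 744) - 420 = 1074 - 420 = 654)
(2809 + R) + l(-35, -33) = (2809 + 654) + 0 = 3463 + 0 = 3463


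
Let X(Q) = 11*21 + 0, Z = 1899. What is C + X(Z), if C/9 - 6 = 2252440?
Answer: 20272245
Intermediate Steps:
C = 20272014 (C = 54 + 9*2252440 = 54 + 20271960 = 20272014)
X(Q) = 231 (X(Q) = 231 + 0 = 231)
C + X(Z) = 20272014 + 231 = 20272245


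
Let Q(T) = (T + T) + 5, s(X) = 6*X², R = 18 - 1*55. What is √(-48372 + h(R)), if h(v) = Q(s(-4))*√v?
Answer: √(-48372 + 197*I*√37) ≈ 2.724 + 219.95*I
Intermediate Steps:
R = -37 (R = 18 - 55 = -37)
Q(T) = 5 + 2*T (Q(T) = 2*T + 5 = 5 + 2*T)
h(v) = 197*√v (h(v) = (5 + 2*(6*(-4)²))*√v = (5 + 2*(6*16))*√v = (5 + 2*96)*√v = (5 + 192)*√v = 197*√v)
√(-48372 + h(R)) = √(-48372 + 197*√(-37)) = √(-48372 + 197*(I*√37)) = √(-48372 + 197*I*√37)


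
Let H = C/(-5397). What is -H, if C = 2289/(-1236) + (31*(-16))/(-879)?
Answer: -466325/1954512756 ≈ -0.00023859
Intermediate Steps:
C = -466325/362148 (C = 2289*(-1/1236) - 496*(-1/879) = -763/412 + 496/879 = -466325/362148 ≈ -1.2877)
H = 466325/1954512756 (H = -466325/362148/(-5397) = -466325/362148*(-1/5397) = 466325/1954512756 ≈ 0.00023859)
-H = -1*466325/1954512756 = -466325/1954512756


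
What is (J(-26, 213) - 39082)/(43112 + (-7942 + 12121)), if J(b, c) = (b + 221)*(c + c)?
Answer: 43988/47291 ≈ 0.93016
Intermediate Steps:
J(b, c) = 2*c*(221 + b) (J(b, c) = (221 + b)*(2*c) = 2*c*(221 + b))
(J(-26, 213) - 39082)/(43112 + (-7942 + 12121)) = (2*213*(221 - 26) - 39082)/(43112 + (-7942 + 12121)) = (2*213*195 - 39082)/(43112 + 4179) = (83070 - 39082)/47291 = 43988*(1/47291) = 43988/47291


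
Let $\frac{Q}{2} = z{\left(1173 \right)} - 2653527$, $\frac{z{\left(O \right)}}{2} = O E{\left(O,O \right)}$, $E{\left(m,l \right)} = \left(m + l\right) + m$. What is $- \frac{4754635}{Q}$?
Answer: $- \frac{4754635}{11204094} \approx -0.42437$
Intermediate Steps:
$E{\left(m,l \right)} = l + 2 m$ ($E{\left(m,l \right)} = \left(l + m\right) + m = l + 2 m$)
$z{\left(O \right)} = 6 O^{2}$ ($z{\left(O \right)} = 2 O \left(O + 2 O\right) = 2 O 3 O = 2 \cdot 3 O^{2} = 6 O^{2}$)
$Q = 11204094$ ($Q = 2 \left(6 \cdot 1173^{2} - 2653527\right) = 2 \left(6 \cdot 1375929 - 2653527\right) = 2 \left(8255574 - 2653527\right) = 2 \cdot 5602047 = 11204094$)
$- \frac{4754635}{Q} = - \frac{4754635}{11204094}$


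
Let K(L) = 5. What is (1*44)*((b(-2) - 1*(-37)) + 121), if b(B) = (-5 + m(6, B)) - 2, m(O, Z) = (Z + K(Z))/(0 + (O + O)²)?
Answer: 79739/12 ≈ 6644.9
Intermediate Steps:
m(O, Z) = (5 + Z)/(4*O²) (m(O, Z) = (Z + 5)/(0 + (O + O)²) = (5 + Z)/(0 + (2*O)²) = (5 + Z)/(0 + 4*O²) = (5 + Z)/((4*O²)) = (5 + Z)*(1/(4*O²)) = (5 + Z)/(4*O²))
b(B) = -1003/144 + B/144 (b(B) = (-5 + (¼)*(5 + B)/6²) - 2 = (-5 + (¼)*(1/36)*(5 + B)) - 2 = (-5 + (5/144 + B/144)) - 2 = (-715/144 + B/144) - 2 = -1003/144 + B/144)
(1*44)*((b(-2) - 1*(-37)) + 121) = (1*44)*(((-1003/144 + (1/144)*(-2)) - 1*(-37)) + 121) = 44*(((-1003/144 - 1/72) + 37) + 121) = 44*((-335/48 + 37) + 121) = 44*(1441/48 + 121) = 44*(7249/48) = 79739/12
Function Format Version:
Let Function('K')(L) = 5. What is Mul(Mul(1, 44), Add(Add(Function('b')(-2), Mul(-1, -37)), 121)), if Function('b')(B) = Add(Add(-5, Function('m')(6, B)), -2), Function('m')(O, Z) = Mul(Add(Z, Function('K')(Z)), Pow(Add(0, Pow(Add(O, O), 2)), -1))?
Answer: Rational(79739, 12) ≈ 6644.9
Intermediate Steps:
Function('m')(O, Z) = Mul(Rational(1, 4), Pow(O, -2), Add(5, Z)) (Function('m')(O, Z) = Mul(Add(Z, 5), Pow(Add(0, Pow(Add(O, O), 2)), -1)) = Mul(Add(5, Z), Pow(Add(0, Pow(Mul(2, O), 2)), -1)) = Mul(Add(5, Z), Pow(Add(0, Mul(4, Pow(O, 2))), -1)) = Mul(Add(5, Z), Pow(Mul(4, Pow(O, 2)), -1)) = Mul(Add(5, Z), Mul(Rational(1, 4), Pow(O, -2))) = Mul(Rational(1, 4), Pow(O, -2), Add(5, Z)))
Function('b')(B) = Add(Rational(-1003, 144), Mul(Rational(1, 144), B)) (Function('b')(B) = Add(Add(-5, Mul(Rational(1, 4), Pow(6, -2), Add(5, B))), -2) = Add(Add(-5, Mul(Rational(1, 4), Rational(1, 36), Add(5, B))), -2) = Add(Add(-5, Add(Rational(5, 144), Mul(Rational(1, 144), B))), -2) = Add(Add(Rational(-715, 144), Mul(Rational(1, 144), B)), -2) = Add(Rational(-1003, 144), Mul(Rational(1, 144), B)))
Mul(Mul(1, 44), Add(Add(Function('b')(-2), Mul(-1, -37)), 121)) = Mul(Mul(1, 44), Add(Add(Add(Rational(-1003, 144), Mul(Rational(1, 144), -2)), Mul(-1, -37)), 121)) = Mul(44, Add(Add(Add(Rational(-1003, 144), Rational(-1, 72)), 37), 121)) = Mul(44, Add(Add(Rational(-335, 48), 37), 121)) = Mul(44, Add(Rational(1441, 48), 121)) = Mul(44, Rational(7249, 48)) = Rational(79739, 12)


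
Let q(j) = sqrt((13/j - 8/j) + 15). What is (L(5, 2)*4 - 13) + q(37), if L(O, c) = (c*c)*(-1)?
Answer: -29 + 4*sqrt(1295)/37 ≈ -25.110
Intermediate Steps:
q(j) = sqrt(15 + 5/j) (q(j) = sqrt(5/j + 15) = sqrt(15 + 5/j))
L(O, c) = -c**2 (L(O, c) = c**2*(-1) = -c**2)
(L(5, 2)*4 - 13) + q(37) = (-1*2**2*4 - 13) + sqrt(15 + 5/37) = (-1*4*4 - 13) + sqrt(15 + 5*(1/37)) = (-4*4 - 13) + sqrt(15 + 5/37) = (-16 - 13) + sqrt(560/37) = -29 + 4*sqrt(1295)/37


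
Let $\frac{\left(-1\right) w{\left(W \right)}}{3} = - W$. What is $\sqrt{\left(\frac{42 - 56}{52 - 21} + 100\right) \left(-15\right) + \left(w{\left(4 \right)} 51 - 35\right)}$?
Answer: $\frac{i \sqrt{880493}}{31} \approx 30.269 i$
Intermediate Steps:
$w{\left(W \right)} = 3 W$ ($w{\left(W \right)} = - 3 \left(- W\right) = 3 W$)
$\sqrt{\left(\frac{42 - 56}{52 - 21} + 100\right) \left(-15\right) + \left(w{\left(4 \right)} 51 - 35\right)} = \sqrt{\left(\frac{42 - 56}{52 - 21} + 100\right) \left(-15\right) - \left(35 - 3 \cdot 4 \cdot 51\right)} = \sqrt{\left(- \frac{14}{31} + 100\right) \left(-15\right) + \left(12 \cdot 51 - 35\right)} = \sqrt{\left(\left(-14\right) \frac{1}{31} + 100\right) \left(-15\right) + \left(612 - 35\right)} = \sqrt{\left(- \frac{14}{31} + 100\right) \left(-15\right) + 577} = \sqrt{\frac{3086}{31} \left(-15\right) + 577} = \sqrt{- \frac{46290}{31} + 577} = \sqrt{- \frac{28403}{31}} = \frac{i \sqrt{880493}}{31}$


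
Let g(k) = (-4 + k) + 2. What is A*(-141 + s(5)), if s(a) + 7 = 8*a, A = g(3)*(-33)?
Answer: 3564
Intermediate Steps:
g(k) = -2 + k
A = -33 (A = (-2 + 3)*(-33) = 1*(-33) = -33)
s(a) = -7 + 8*a
A*(-141 + s(5)) = -33*(-141 + (-7 + 8*5)) = -33*(-141 + (-7 + 40)) = -33*(-141 + 33) = -33*(-108) = 3564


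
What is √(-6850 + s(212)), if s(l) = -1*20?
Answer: I*√6870 ≈ 82.885*I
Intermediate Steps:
s(l) = -20
√(-6850 + s(212)) = √(-6850 - 20) = √(-6870) = I*√6870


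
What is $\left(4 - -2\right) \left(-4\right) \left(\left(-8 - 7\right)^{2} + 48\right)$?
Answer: $-6552$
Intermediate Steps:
$\left(4 - -2\right) \left(-4\right) \left(\left(-8 - 7\right)^{2} + 48\right) = \left(4 + 2\right) \left(-4\right) \left(\left(-15\right)^{2} + 48\right) = 6 \left(-4\right) \left(225 + 48\right) = \left(-24\right) 273 = -6552$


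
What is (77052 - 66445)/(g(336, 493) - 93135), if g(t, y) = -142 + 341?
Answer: -10607/92936 ≈ -0.11413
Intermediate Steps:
g(t, y) = 199
(77052 - 66445)/(g(336, 493) - 93135) = (77052 - 66445)/(199 - 93135) = 10607/(-92936) = 10607*(-1/92936) = -10607/92936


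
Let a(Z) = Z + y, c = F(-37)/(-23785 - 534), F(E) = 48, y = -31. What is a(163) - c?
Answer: 3210156/24319 ≈ 132.00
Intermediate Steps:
c = -48/24319 (c = 48/(-23785 - 534) = 48/(-24319) = 48*(-1/24319) = -48/24319 ≈ -0.0019738)
a(Z) = -31 + Z (a(Z) = Z - 31 = -31 + Z)
a(163) - c = (-31 + 163) - 1*(-48/24319) = 132 + 48/24319 = 3210156/24319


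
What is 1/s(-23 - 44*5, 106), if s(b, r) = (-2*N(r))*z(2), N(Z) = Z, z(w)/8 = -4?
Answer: 1/6784 ≈ 0.00014741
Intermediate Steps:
z(w) = -32 (z(w) = 8*(-4) = -32)
s(b, r) = 64*r (s(b, r) = -2*r*(-32) = 64*r)
1/s(-23 - 44*5, 106) = 1/(64*106) = 1/6784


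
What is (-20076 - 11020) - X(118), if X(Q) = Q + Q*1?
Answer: -31332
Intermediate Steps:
X(Q) = 2*Q (X(Q) = Q + Q = 2*Q)
(-20076 - 11020) - X(118) = (-20076 - 11020) - 2*118 = -31096 - 1*236 = -31096 - 236 = -31332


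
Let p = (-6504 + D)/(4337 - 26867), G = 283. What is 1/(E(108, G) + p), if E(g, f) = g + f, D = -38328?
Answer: 3755/1475677 ≈ 0.0025446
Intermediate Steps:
E(g, f) = f + g
p = 7472/3755 (p = (-6504 - 38328)/(4337 - 26867) = -44832/(-22530) = -44832*(-1/22530) = 7472/3755 ≈ 1.9899)
1/(E(108, G) + p) = 1/((283 + 108) + 7472/3755) = 1/(391 + 7472/3755) = 1/(1475677/3755) = 3755/1475677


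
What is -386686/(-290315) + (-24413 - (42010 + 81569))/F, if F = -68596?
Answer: 17372352584/4978611935 ≈ 3.4894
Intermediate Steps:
-386686/(-290315) + (-24413 - (42010 + 81569))/F = -386686/(-290315) + (-24413 - (42010 + 81569))/(-68596) = -386686*(-1/290315) + (-24413 - 1*123579)*(-1/68596) = 386686/290315 + (-24413 - 123579)*(-1/68596) = 386686/290315 - 147992*(-1/68596) = 386686/290315 + 36998/17149 = 17372352584/4978611935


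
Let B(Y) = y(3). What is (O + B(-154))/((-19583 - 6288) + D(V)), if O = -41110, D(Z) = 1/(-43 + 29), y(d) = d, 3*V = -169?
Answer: 575498/362195 ≈ 1.5889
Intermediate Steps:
V = -169/3 (V = (1/3)*(-169) = -169/3 ≈ -56.333)
D(Z) = -1/14 (D(Z) = 1/(-14) = -1/14)
B(Y) = 3
(O + B(-154))/((-19583 - 6288) + D(V)) = (-41110 + 3)/((-19583 - 6288) - 1/14) = -41107/(-25871 - 1/14) = -41107/(-362195/14) = -41107*(-14/362195) = 575498/362195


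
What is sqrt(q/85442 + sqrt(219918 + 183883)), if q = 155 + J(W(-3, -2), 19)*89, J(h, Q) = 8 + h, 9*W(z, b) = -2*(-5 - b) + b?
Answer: sqrt(697121278 + 65703018276*sqrt(403801))/256326 ≈ 25.208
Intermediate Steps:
W(z, b) = 10/9 + b/3 (W(z, b) = (-2*(-5 - b) + b)/9 = ((10 + 2*b) + b)/9 = (10 + 3*b)/9 = 10/9 + b/3)
q = 8159/9 (q = 155 + (8 + (10/9 + (1/3)*(-2)))*89 = 155 + (8 + (10/9 - 2/3))*89 = 155 + (8 + 4/9)*89 = 155 + (76/9)*89 = 155 + 6764/9 = 8159/9 ≈ 906.56)
sqrt(q/85442 + sqrt(219918 + 183883)) = sqrt((8159/9)/85442 + sqrt(219918 + 183883)) = sqrt((8159/9)*(1/85442) + sqrt(403801)) = sqrt(8159/768978 + sqrt(403801))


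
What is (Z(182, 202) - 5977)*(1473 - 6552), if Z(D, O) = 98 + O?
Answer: 28833483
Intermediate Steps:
(Z(182, 202) - 5977)*(1473 - 6552) = ((98 + 202) - 5977)*(1473 - 6552) = (300 - 5977)*(-5079) = -5677*(-5079) = 28833483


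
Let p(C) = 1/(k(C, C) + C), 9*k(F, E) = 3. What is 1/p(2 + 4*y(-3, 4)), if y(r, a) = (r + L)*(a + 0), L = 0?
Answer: -137/3 ≈ -45.667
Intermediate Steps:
k(F, E) = ⅓ (k(F, E) = (⅑)*3 = ⅓)
y(r, a) = a*r (y(r, a) = (r + 0)*(a + 0) = r*a = a*r)
p(C) = 1/(⅓ + C)
1/p(2 + 4*y(-3, 4)) = 1/(3/(1 + 3*(2 + 4*(4*(-3))))) = 1/(3/(1 + 3*(2 + 4*(-12)))) = 1/(3/(1 + 3*(2 - 48))) = 1/(3/(1 + 3*(-46))) = 1/(3/(1 - 138)) = 1/(3/(-137)) = 1/(3*(-1/137)) = 1/(-3/137) = -137/3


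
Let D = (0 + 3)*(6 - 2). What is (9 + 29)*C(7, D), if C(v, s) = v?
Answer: 266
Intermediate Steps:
D = 12 (D = 3*4 = 12)
(9 + 29)*C(7, D) = (9 + 29)*7 = 38*7 = 266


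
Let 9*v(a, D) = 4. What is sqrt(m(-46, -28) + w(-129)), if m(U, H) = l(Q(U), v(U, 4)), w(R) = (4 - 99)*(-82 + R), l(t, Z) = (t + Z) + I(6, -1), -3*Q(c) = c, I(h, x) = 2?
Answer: 7*sqrt(3685)/3 ≈ 141.64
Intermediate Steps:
v(a, D) = 4/9 (v(a, D) = (1/9)*4 = 4/9)
Q(c) = -c/3
l(t, Z) = 2 + Z + t (l(t, Z) = (t + Z) + 2 = (Z + t) + 2 = 2 + Z + t)
w(R) = 7790 - 95*R (w(R) = -95*(-82 + R) = 7790 - 95*R)
m(U, H) = 22/9 - U/3 (m(U, H) = 2 + 4/9 - U/3 = 22/9 - U/3)
sqrt(m(-46, -28) + w(-129)) = sqrt((22/9 - 1/3*(-46)) + (7790 - 95*(-129))) = sqrt((22/9 + 46/3) + (7790 + 12255)) = sqrt(160/9 + 20045) = sqrt(180565/9) = 7*sqrt(3685)/3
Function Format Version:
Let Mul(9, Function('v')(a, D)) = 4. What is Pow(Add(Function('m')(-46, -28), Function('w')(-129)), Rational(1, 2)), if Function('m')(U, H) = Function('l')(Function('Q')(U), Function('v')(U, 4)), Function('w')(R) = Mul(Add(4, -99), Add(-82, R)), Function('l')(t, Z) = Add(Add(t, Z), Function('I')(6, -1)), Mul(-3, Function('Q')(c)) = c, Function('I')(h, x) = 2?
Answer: Mul(Rational(7, 3), Pow(3685, Rational(1, 2))) ≈ 141.64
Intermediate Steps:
Function('v')(a, D) = Rational(4, 9) (Function('v')(a, D) = Mul(Rational(1, 9), 4) = Rational(4, 9))
Function('Q')(c) = Mul(Rational(-1, 3), c)
Function('l')(t, Z) = Add(2, Z, t) (Function('l')(t, Z) = Add(Add(t, Z), 2) = Add(Add(Z, t), 2) = Add(2, Z, t))
Function('w')(R) = Add(7790, Mul(-95, R)) (Function('w')(R) = Mul(-95, Add(-82, R)) = Add(7790, Mul(-95, R)))
Function('m')(U, H) = Add(Rational(22, 9), Mul(Rational(-1, 3), U)) (Function('m')(U, H) = Add(2, Rational(4, 9), Mul(Rational(-1, 3), U)) = Add(Rational(22, 9), Mul(Rational(-1, 3), U)))
Pow(Add(Function('m')(-46, -28), Function('w')(-129)), Rational(1, 2)) = Pow(Add(Add(Rational(22, 9), Mul(Rational(-1, 3), -46)), Add(7790, Mul(-95, -129))), Rational(1, 2)) = Pow(Add(Add(Rational(22, 9), Rational(46, 3)), Add(7790, 12255)), Rational(1, 2)) = Pow(Add(Rational(160, 9), 20045), Rational(1, 2)) = Pow(Rational(180565, 9), Rational(1, 2)) = Mul(Rational(7, 3), Pow(3685, Rational(1, 2)))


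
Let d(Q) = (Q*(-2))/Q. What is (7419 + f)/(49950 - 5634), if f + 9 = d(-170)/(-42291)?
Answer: 78344078/468541989 ≈ 0.16721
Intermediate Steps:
d(Q) = -2 (d(Q) = (-2*Q)/Q = -2)
f = -380617/42291 (f = -9 - 2/(-42291) = -9 - 2*(-1/42291) = -9 + 2/42291 = -380617/42291 ≈ -9.0000)
(7419 + f)/(49950 - 5634) = (7419 - 380617/42291)/(49950 - 5634) = (313376312/42291)/44316 = (313376312/42291)*(1/44316) = 78344078/468541989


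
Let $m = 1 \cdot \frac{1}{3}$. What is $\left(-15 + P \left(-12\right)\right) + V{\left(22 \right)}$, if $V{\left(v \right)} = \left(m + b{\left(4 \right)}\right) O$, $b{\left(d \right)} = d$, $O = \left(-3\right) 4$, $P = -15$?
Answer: $113$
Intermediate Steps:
$m = \frac{1}{3}$ ($m = 1 \cdot \frac{1}{3} = \frac{1}{3} \approx 0.33333$)
$O = -12$
$V{\left(v \right)} = -52$ ($V{\left(v \right)} = \left(\frac{1}{3} + 4\right) \left(-12\right) = \frac{13}{3} \left(-12\right) = -52$)
$\left(-15 + P \left(-12\right)\right) + V{\left(22 \right)} = \left(-15 - -180\right) - 52 = \left(-15 + 180\right) - 52 = 165 - 52 = 113$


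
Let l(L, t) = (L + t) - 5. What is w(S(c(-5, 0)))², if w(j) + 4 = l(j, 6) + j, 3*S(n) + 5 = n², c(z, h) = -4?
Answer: 169/9 ≈ 18.778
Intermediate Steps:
l(L, t) = -5 + L + t
S(n) = -5/3 + n²/3
w(j) = -3 + 2*j (w(j) = -4 + ((-5 + j + 6) + j) = -4 + ((1 + j) + j) = -4 + (1 + 2*j) = -3 + 2*j)
w(S(c(-5, 0)))² = (-3 + 2*(-5/3 + (⅓)*(-4)²))² = (-3 + 2*(-5/3 + (⅓)*16))² = (-3 + 2*(-5/3 + 16/3))² = (-3 + 2*(11/3))² = (-3 + 22/3)² = (13/3)² = 169/9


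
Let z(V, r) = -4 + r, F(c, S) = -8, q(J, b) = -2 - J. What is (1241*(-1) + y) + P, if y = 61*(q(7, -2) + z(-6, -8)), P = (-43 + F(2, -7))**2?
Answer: 79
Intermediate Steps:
P = 2601 (P = (-43 - 8)**2 = (-51)**2 = 2601)
y = -1281 (y = 61*((-2 - 1*7) + (-4 - 8)) = 61*((-2 - 7) - 12) = 61*(-9 - 12) = 61*(-21) = -1281)
(1241*(-1) + y) + P = (1241*(-1) - 1281) + 2601 = (-1241 - 1281) + 2601 = -2522 + 2601 = 79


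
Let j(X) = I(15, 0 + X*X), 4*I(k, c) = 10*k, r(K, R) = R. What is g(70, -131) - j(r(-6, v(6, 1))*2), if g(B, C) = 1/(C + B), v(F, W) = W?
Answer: -4577/122 ≈ -37.516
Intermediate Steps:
g(B, C) = 1/(B + C)
I(k, c) = 5*k/2 (I(k, c) = (10*k)/4 = 5*k/2)
j(X) = 75/2 (j(X) = (5/2)*15 = 75/2)
g(70, -131) - j(r(-6, v(6, 1))*2) = 1/(70 - 131) - 1*75/2 = 1/(-61) - 75/2 = -1/61 - 75/2 = -4577/122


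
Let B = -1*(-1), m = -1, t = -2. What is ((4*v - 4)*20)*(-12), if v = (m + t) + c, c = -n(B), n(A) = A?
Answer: 4800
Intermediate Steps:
B = 1
c = -1 (c = -1*1 = -1)
v = -4 (v = (-1 - 2) - 1 = -3 - 1 = -4)
((4*v - 4)*20)*(-12) = ((4*(-4) - 4)*20)*(-12) = ((-16 - 4)*20)*(-12) = -20*20*(-12) = -400*(-12) = 4800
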